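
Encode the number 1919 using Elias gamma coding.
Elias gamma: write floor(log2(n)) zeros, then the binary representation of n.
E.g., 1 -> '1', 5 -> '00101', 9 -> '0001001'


num_bits = floor(log2(1919)) + 1 = 11
leading_zeros = num_bits - 1 = 10
binary(1919) = 11101111111

Elias gamma(1919) = '0000000000' + '11101111111' = 000000000011101111111 (21 bits)


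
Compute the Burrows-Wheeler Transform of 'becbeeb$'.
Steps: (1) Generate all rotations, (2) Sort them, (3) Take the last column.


Rotations (sorted):
  0: $becbeeb -> last char: b
  1: b$becbee -> last char: e
  2: becbeeb$ -> last char: $
  3: beeb$bec -> last char: c
  4: cbeeb$be -> last char: e
  5: eb$becbe -> last char: e
  6: ecbeeb$b -> last char: b
  7: eeb$becb -> last char: b


BWT = be$ceebb


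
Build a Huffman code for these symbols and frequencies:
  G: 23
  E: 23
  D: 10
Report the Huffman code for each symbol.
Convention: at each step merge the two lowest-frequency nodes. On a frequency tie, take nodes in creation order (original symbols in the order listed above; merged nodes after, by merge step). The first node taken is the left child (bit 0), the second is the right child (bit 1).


Huffman tree construction:
Step 1: Merge D(10) + G(23) = 33
Step 2: Merge E(23) + (D+G)(33) = 56
Read each symbol's code off the tree from the root (left child = 0, right child = 1).

Codes:
  G: 11 (length 2)
  E: 0 (length 1)
  D: 10 (length 2)
Average code length: 89/56 = 1.5893 bits/symbol


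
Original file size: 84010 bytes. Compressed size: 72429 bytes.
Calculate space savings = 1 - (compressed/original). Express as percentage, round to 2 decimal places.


ratio = compressed/original = 72429/84010 = 0.862147
savings = 1 - ratio = 1 - 0.862147 = 0.137853
as a percentage: 0.137853 * 100 = 13.79%

Space savings = 1 - 72429/84010 = 13.79%


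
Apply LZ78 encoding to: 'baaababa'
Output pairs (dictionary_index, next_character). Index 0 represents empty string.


LZ78 encoding steps:
Dictionary: {0: ''}
Step 1: w='' (idx 0), next='b' -> output (0, 'b'), add 'b' as idx 1
Step 2: w='' (idx 0), next='a' -> output (0, 'a'), add 'a' as idx 2
Step 3: w='a' (idx 2), next='a' -> output (2, 'a'), add 'aa' as idx 3
Step 4: w='b' (idx 1), next='a' -> output (1, 'a'), add 'ba' as idx 4
Step 5: w='ba' (idx 4), end of input -> output (4, '')


Encoded: [(0, 'b'), (0, 'a'), (2, 'a'), (1, 'a'), (4, '')]


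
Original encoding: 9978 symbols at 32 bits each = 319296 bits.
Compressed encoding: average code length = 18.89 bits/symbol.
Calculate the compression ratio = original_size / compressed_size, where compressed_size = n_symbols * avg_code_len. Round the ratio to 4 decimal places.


original_size = n_symbols * orig_bits = 9978 * 32 = 319296 bits
compressed_size = n_symbols * avg_code_len = 9978 * 18.89 = 188484.42 bits
ratio = original_size / compressed_size = 319296 / 188484.42 = 1.694

Compression ratio = 1.694


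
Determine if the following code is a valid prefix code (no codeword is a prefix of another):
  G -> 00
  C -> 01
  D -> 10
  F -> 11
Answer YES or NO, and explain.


Checking each pair (does one codeword prefix another?):
  G='00' vs C='01': no prefix
  G='00' vs D='10': no prefix
  G='00' vs F='11': no prefix
  C='01' vs G='00': no prefix
  C='01' vs D='10': no prefix
  C='01' vs F='11': no prefix
  D='10' vs G='00': no prefix
  D='10' vs C='01': no prefix
  D='10' vs F='11': no prefix
  F='11' vs G='00': no prefix
  F='11' vs C='01': no prefix
  F='11' vs D='10': no prefix
No violation found over all pairs.

YES -- this is a valid prefix code. No codeword is a prefix of any other codeword.


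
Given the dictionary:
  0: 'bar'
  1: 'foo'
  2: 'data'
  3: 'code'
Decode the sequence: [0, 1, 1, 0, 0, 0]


Look up each index in the dictionary:
  0 -> 'bar'
  1 -> 'foo'
  1 -> 'foo'
  0 -> 'bar'
  0 -> 'bar'
  0 -> 'bar'

Decoded: "bar foo foo bar bar bar"


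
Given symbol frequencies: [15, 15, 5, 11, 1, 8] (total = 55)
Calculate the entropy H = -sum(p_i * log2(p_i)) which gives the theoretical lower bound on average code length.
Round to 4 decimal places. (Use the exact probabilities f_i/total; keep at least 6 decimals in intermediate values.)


Per-symbol terms -p_i * log2(p_i) with p_i = f_i/55:
  p = 15/55 = 0.272727: log2(p) = -1.874469, -p*log2(p) = 0.511219
  p = 15/55 = 0.272727: log2(p) = -1.874469, -p*log2(p) = 0.511219
  p = 5/55 = 0.090909: log2(p) = -3.459432, -p*log2(p) = 0.314494
  p = 11/55 = 0.200000: log2(p) = -2.321928, -p*log2(p) = 0.464386
  p = 1/55 = 0.018182: log2(p) = -5.781360, -p*log2(p) = 0.105116
  p = 8/55 = 0.145455: log2(p) = -2.781360, -p*log2(p) = 0.404561
H = 0.511219 + 0.511219 + 0.314494 + 0.464386 + 0.105116 + 0.404561 = 2.310995

H = 2.311 bits/symbol


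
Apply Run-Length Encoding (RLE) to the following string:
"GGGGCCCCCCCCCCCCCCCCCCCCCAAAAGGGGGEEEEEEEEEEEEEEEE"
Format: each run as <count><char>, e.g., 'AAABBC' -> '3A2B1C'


Scanning runs left to right:
  i=0: run of 'G' x 4 -> '4G'
  i=4: run of 'C' x 21 -> '21C'
  i=25: run of 'A' x 4 -> '4A'
  i=29: run of 'G' x 5 -> '5G'
  i=34: run of 'E' x 16 -> '16E'

RLE = 4G21C4A5G16E


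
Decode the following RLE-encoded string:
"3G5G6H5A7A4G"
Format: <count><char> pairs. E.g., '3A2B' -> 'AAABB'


Expanding each <count><char> pair:
  3G -> 'GGG'
  5G -> 'GGGGG'
  6H -> 'HHHHHH'
  5A -> 'AAAAA'
  7A -> 'AAAAAAA'
  4G -> 'GGGG'

Decoded = GGGGGGGGHHHHHHAAAAAAAAAAAAGGGG


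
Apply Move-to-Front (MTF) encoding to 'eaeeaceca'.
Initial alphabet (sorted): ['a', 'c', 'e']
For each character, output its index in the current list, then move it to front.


MTF encoding:
'e': index 2 in ['a', 'c', 'e'] -> ['e', 'a', 'c']
'a': index 1 in ['e', 'a', 'c'] -> ['a', 'e', 'c']
'e': index 1 in ['a', 'e', 'c'] -> ['e', 'a', 'c']
'e': index 0 in ['e', 'a', 'c'] -> ['e', 'a', 'c']
'a': index 1 in ['e', 'a', 'c'] -> ['a', 'e', 'c']
'c': index 2 in ['a', 'e', 'c'] -> ['c', 'a', 'e']
'e': index 2 in ['c', 'a', 'e'] -> ['e', 'c', 'a']
'c': index 1 in ['e', 'c', 'a'] -> ['c', 'e', 'a']
'a': index 2 in ['c', 'e', 'a'] -> ['a', 'c', 'e']


Output: [2, 1, 1, 0, 1, 2, 2, 1, 2]


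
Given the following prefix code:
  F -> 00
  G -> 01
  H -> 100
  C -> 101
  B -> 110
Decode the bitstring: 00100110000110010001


Decoding step by step:
Bits 00 -> F
Bits 100 -> H
Bits 110 -> B
Bits 00 -> F
Bits 01 -> G
Bits 100 -> H
Bits 100 -> H
Bits 01 -> G


Decoded message: FHBFGHHG


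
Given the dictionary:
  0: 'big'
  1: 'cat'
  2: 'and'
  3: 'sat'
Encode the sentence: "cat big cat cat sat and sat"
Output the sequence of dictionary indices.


Look up each word in the dictionary:
  'cat' -> 1
  'big' -> 0
  'cat' -> 1
  'cat' -> 1
  'sat' -> 3
  'and' -> 2
  'sat' -> 3

Encoded: [1, 0, 1, 1, 3, 2, 3]


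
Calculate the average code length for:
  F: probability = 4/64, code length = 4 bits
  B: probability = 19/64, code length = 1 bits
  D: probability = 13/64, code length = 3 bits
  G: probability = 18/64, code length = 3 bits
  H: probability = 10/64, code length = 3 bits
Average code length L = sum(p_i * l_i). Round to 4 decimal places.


Weighted contributions p_i * l_i:
  F: (4/64) * 4 = 16/64
  B: (19/64) * 1 = 19/64
  D: (13/64) * 3 = 39/64
  G: (18/64) * 3 = 54/64
  H: (10/64) * 3 = 30/64
Sum = (16 + 19 + 39 + 54 + 30)/64 = 158/64

L = 158/64 = 2.4688 bits/symbol


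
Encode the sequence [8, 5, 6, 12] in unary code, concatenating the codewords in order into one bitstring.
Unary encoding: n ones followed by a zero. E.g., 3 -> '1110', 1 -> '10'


Encode each number as n ones followed by a terminating 0:
  8 -> 111111110 (9 bits)
  5 -> 111110 (6 bits)
  6 -> 1111110 (7 bits)
  12 -> 1111111111110 (13 bits)
Total length = 9 + 6 + 7 + 13 = 35 bits.

Unary([8, 5, 6, 12]) = 11111111011111011111101111111111110 (35 bits)


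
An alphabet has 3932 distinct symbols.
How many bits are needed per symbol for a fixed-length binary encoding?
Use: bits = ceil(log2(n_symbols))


log2(3932) = 11.941
Bracket: 2^11 = 2048 < 3932 <= 2^12 = 4096
So ceil(log2(3932)) = 12

bits = ceil(log2(3932)) = ceil(11.941) = 12 bits


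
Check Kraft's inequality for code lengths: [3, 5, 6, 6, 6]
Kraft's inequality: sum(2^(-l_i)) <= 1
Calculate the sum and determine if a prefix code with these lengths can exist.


Sum = 2^(-3) + 2^(-5) + 2^(-6) + 2^(-6) + 2^(-6)
    = 0.125 + 0.03125 + 0.015625 + 0.015625 + 0.015625
    = 13/64 = 0.203125
Since 0.203125 <= 1, Kraft's inequality IS satisfied.
A prefix code with these lengths CAN exist.

Kraft sum = 0.203125. Satisfied.


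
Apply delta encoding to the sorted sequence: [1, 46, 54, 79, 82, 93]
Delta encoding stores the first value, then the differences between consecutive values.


First value: 1
Deltas:
  46 - 1 = 45
  54 - 46 = 8
  79 - 54 = 25
  82 - 79 = 3
  93 - 82 = 11


Delta encoded: [1, 45, 8, 25, 3, 11]


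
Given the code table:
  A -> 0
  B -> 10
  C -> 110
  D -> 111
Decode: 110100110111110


Decoding:
110 -> C
10 -> B
0 -> A
110 -> C
111 -> D
110 -> C


Result: CBACDC


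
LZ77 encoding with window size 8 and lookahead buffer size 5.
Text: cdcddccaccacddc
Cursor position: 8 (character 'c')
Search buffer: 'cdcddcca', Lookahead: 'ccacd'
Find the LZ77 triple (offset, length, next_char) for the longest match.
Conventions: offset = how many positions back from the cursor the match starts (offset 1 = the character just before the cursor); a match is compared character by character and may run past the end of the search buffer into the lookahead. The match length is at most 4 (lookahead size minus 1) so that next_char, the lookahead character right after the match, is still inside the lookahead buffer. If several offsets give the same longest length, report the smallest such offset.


Try each offset into the search buffer:
  offset=1 (pos 7, char 'a'): match length 0
  offset=2 (pos 6, char 'c'): match length 1
  offset=3 (pos 5, char 'c'): match length 4
  offset=4 (pos 4, char 'd'): match length 0
  offset=5 (pos 3, char 'd'): match length 0
  offset=6 (pos 2, char 'c'): match length 1
  offset=7 (pos 1, char 'd'): match length 0
  offset=8 (pos 0, char 'c'): match length 1
Longest match has length 4 at offset 3.
next_char = character at position 8 + 4 = 12 -> 'd'

Best match: offset=3, length=4 (matching 'ccac' starting at position 5)
LZ77 triple: (3, 4, 'd')


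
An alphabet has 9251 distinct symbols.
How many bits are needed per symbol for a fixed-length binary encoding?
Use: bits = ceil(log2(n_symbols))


log2(9251) = 13.1754
Bracket: 2^13 = 8192 < 9251 <= 2^14 = 16384
So ceil(log2(9251)) = 14

bits = ceil(log2(9251)) = ceil(13.1754) = 14 bits


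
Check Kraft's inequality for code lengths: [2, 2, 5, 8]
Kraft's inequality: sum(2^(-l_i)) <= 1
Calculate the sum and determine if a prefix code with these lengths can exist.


Sum = 2^(-2) + 2^(-2) + 2^(-5) + 2^(-8)
    = 0.25 + 0.25 + 0.03125 + 0.00390625
    = 137/256 = 0.53515625
Since 0.53515625 <= 1, Kraft's inequality IS satisfied.
A prefix code with these lengths CAN exist.

Kraft sum = 0.53515625. Satisfied.


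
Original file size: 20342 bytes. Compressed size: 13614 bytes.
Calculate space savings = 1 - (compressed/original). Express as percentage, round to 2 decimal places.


ratio = compressed/original = 13614/20342 = 0.669256
savings = 1 - ratio = 1 - 0.669256 = 0.330744
as a percentage: 0.330744 * 100 = 33.07%

Space savings = 1 - 13614/20342 = 33.07%


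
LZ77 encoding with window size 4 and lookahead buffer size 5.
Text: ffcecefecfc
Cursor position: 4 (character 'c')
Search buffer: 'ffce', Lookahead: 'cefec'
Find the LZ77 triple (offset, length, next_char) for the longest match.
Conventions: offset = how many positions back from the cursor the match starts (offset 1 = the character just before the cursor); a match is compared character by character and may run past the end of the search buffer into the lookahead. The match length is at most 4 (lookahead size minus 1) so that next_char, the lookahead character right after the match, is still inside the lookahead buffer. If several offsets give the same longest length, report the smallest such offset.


Try each offset into the search buffer:
  offset=1 (pos 3, char 'e'): match length 0
  offset=2 (pos 2, char 'c'): match length 2
  offset=3 (pos 1, char 'f'): match length 0
  offset=4 (pos 0, char 'f'): match length 0
Longest match has length 2 at offset 2.
next_char = character at position 4 + 2 = 6 -> 'f'

Best match: offset=2, length=2 (matching 'ce' starting at position 2)
LZ77 triple: (2, 2, 'f')


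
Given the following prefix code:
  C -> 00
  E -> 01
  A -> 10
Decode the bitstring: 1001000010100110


Decoding step by step:
Bits 10 -> A
Bits 01 -> E
Bits 00 -> C
Bits 00 -> C
Bits 10 -> A
Bits 10 -> A
Bits 01 -> E
Bits 10 -> A


Decoded message: AECCAAEA


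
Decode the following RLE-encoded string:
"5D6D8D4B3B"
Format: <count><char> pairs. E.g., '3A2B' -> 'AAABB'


Expanding each <count><char> pair:
  5D -> 'DDDDD'
  6D -> 'DDDDDD'
  8D -> 'DDDDDDDD'
  4B -> 'BBBB'
  3B -> 'BBB'

Decoded = DDDDDDDDDDDDDDDDDDDBBBBBBB


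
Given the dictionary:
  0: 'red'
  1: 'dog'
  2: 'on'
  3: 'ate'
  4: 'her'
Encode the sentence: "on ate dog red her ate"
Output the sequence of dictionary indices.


Look up each word in the dictionary:
  'on' -> 2
  'ate' -> 3
  'dog' -> 1
  'red' -> 0
  'her' -> 4
  'ate' -> 3

Encoded: [2, 3, 1, 0, 4, 3]


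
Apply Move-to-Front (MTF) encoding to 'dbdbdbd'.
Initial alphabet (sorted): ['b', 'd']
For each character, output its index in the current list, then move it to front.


MTF encoding:
'd': index 1 in ['b', 'd'] -> ['d', 'b']
'b': index 1 in ['d', 'b'] -> ['b', 'd']
'd': index 1 in ['b', 'd'] -> ['d', 'b']
'b': index 1 in ['d', 'b'] -> ['b', 'd']
'd': index 1 in ['b', 'd'] -> ['d', 'b']
'b': index 1 in ['d', 'b'] -> ['b', 'd']
'd': index 1 in ['b', 'd'] -> ['d', 'b']


Output: [1, 1, 1, 1, 1, 1, 1]


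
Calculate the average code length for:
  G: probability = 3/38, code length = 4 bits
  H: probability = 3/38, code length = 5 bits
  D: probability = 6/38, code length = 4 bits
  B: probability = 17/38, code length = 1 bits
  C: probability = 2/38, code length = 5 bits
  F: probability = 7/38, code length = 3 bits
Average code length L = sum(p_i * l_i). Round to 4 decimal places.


Weighted contributions p_i * l_i:
  G: (3/38) * 4 = 12/38
  H: (3/38) * 5 = 15/38
  D: (6/38) * 4 = 24/38
  B: (17/38) * 1 = 17/38
  C: (2/38) * 5 = 10/38
  F: (7/38) * 3 = 21/38
Sum = (12 + 15 + 24 + 17 + 10 + 21)/38 = 99/38

L = 99/38 = 2.6053 bits/symbol


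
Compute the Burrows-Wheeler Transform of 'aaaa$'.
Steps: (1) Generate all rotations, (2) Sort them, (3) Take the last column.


Rotations (sorted):
  0: $aaaa -> last char: a
  1: a$aaa -> last char: a
  2: aa$aa -> last char: a
  3: aaa$a -> last char: a
  4: aaaa$ -> last char: $


BWT = aaaa$


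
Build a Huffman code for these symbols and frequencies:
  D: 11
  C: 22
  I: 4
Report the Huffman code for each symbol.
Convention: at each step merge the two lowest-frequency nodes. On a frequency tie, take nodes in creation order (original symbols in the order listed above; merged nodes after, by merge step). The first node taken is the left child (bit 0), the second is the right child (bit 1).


Huffman tree construction:
Step 1: Merge I(4) + D(11) = 15
Step 2: Merge (I+D)(15) + C(22) = 37
Read each symbol's code off the tree from the root (left child = 0, right child = 1).

Codes:
  D: 01 (length 2)
  C: 1 (length 1)
  I: 00 (length 2)
Average code length: 52/37 = 1.4054 bits/symbol


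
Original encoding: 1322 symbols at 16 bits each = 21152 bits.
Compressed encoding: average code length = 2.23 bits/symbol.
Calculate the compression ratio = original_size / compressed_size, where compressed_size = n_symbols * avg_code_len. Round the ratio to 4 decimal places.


original_size = n_symbols * orig_bits = 1322 * 16 = 21152 bits
compressed_size = n_symbols * avg_code_len = 1322 * 2.23 = 2948.06 bits
ratio = original_size / compressed_size = 21152 / 2948.06 = 7.1749

Compression ratio = 7.1749


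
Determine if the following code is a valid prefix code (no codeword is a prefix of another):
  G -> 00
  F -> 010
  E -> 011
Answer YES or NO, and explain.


Checking each pair (does one codeword prefix another?):
  G='00' vs F='010': no prefix
  G='00' vs E='011': no prefix
  F='010' vs G='00': no prefix
  F='010' vs E='011': no prefix
  E='011' vs G='00': no prefix
  E='011' vs F='010': no prefix
No violation found over all pairs.

YES -- this is a valid prefix code. No codeword is a prefix of any other codeword.


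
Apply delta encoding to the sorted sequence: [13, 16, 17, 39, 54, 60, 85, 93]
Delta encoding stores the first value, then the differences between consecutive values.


First value: 13
Deltas:
  16 - 13 = 3
  17 - 16 = 1
  39 - 17 = 22
  54 - 39 = 15
  60 - 54 = 6
  85 - 60 = 25
  93 - 85 = 8


Delta encoded: [13, 3, 1, 22, 15, 6, 25, 8]


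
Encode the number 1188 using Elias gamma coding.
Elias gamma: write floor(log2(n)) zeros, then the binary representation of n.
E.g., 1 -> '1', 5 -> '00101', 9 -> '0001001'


num_bits = floor(log2(1188)) + 1 = 11
leading_zeros = num_bits - 1 = 10
binary(1188) = 10010100100

Elias gamma(1188) = '0000000000' + '10010100100' = 000000000010010100100 (21 bits)


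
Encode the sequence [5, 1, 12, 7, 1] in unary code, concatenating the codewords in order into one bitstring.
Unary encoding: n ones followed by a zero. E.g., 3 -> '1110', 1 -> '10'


Encode each number as n ones followed by a terminating 0:
  5 -> 111110 (6 bits)
  1 -> 10 (2 bits)
  12 -> 1111111111110 (13 bits)
  7 -> 11111110 (8 bits)
  1 -> 10 (2 bits)
Total length = 6 + 2 + 13 + 8 + 2 = 31 bits.

Unary([5, 1, 12, 7, 1]) = 1111101011111111111101111111010 (31 bits)


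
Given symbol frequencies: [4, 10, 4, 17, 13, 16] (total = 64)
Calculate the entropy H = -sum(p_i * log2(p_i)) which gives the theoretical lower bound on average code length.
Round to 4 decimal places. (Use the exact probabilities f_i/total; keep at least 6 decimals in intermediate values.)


Per-symbol terms -p_i * log2(p_i) with p_i = f_i/64:
  p = 4/64 = 0.062500: log2(p) = -4.000000, -p*log2(p) = 0.250000
  p = 10/64 = 0.156250: log2(p) = -2.678072, -p*log2(p) = 0.418449
  p = 4/64 = 0.062500: log2(p) = -4.000000, -p*log2(p) = 0.250000
  p = 17/64 = 0.265625: log2(p) = -1.912537, -p*log2(p) = 0.508018
  p = 13/64 = 0.203125: log2(p) = -2.299560, -p*log2(p) = 0.467098
  p = 16/64 = 0.250000: log2(p) = -2.000000, -p*log2(p) = 0.500000
H = 0.250000 + 0.418449 + 0.250000 + 0.508018 + 0.467098 + 0.500000 = 2.393565

H = 2.3936 bits/symbol


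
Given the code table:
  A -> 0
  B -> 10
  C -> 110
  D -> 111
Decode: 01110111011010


Decoding:
0 -> A
111 -> D
0 -> A
111 -> D
0 -> A
110 -> C
10 -> B


Result: ADADACB


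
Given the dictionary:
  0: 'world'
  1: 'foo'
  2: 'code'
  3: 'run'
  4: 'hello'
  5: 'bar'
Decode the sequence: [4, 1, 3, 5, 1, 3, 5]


Look up each index in the dictionary:
  4 -> 'hello'
  1 -> 'foo'
  3 -> 'run'
  5 -> 'bar'
  1 -> 'foo'
  3 -> 'run'
  5 -> 'bar'

Decoded: "hello foo run bar foo run bar"


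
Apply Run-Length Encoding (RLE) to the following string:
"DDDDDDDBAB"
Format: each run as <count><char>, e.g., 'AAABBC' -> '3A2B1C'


Scanning runs left to right:
  i=0: run of 'D' x 7 -> '7D'
  i=7: run of 'B' x 1 -> '1B'
  i=8: run of 'A' x 1 -> '1A'
  i=9: run of 'B' x 1 -> '1B'

RLE = 7D1B1A1B


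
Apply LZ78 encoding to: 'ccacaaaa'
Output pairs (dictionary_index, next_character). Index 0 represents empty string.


LZ78 encoding steps:
Dictionary: {0: ''}
Step 1: w='' (idx 0), next='c' -> output (0, 'c'), add 'c' as idx 1
Step 2: w='c' (idx 1), next='a' -> output (1, 'a'), add 'ca' as idx 2
Step 3: w='ca' (idx 2), next='a' -> output (2, 'a'), add 'caa' as idx 3
Step 4: w='' (idx 0), next='a' -> output (0, 'a'), add 'a' as idx 4
Step 5: w='a' (idx 4), end of input -> output (4, '')


Encoded: [(0, 'c'), (1, 'a'), (2, 'a'), (0, 'a'), (4, '')]


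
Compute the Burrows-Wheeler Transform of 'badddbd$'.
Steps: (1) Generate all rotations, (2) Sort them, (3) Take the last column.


Rotations (sorted):
  0: $badddbd -> last char: d
  1: adddbd$b -> last char: b
  2: badddbd$ -> last char: $
  3: bd$baddd -> last char: d
  4: d$badddb -> last char: b
  5: dbd$badd -> last char: d
  6: ddbd$bad -> last char: d
  7: dddbd$ba -> last char: a


BWT = db$dbdda


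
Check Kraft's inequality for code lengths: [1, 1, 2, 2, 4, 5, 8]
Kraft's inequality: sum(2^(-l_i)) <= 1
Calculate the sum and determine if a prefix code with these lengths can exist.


Sum = 2^(-1) + 2^(-1) + 2^(-2) + 2^(-2) + 2^(-4) + 2^(-5) + 2^(-8)
    = 0.5 + 0.5 + 0.25 + 0.25 + 0.0625 + 0.03125 + 0.00390625
    = 409/256 = 1.59765625
Since 1.59765625 > 1, Kraft's inequality is NOT satisfied.
A prefix code with these lengths CANNOT exist.

Kraft sum = 1.59765625. Not satisfied.


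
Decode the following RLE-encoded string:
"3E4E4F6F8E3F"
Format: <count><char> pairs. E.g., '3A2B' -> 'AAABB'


Expanding each <count><char> pair:
  3E -> 'EEE'
  4E -> 'EEEE'
  4F -> 'FFFF'
  6F -> 'FFFFFF'
  8E -> 'EEEEEEEE'
  3F -> 'FFF'

Decoded = EEEEEEEFFFFFFFFFFEEEEEEEEFFF


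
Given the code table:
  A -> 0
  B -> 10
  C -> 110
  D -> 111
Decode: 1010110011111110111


Decoding:
10 -> B
10 -> B
110 -> C
0 -> A
111 -> D
111 -> D
10 -> B
111 -> D


Result: BBCADDBD


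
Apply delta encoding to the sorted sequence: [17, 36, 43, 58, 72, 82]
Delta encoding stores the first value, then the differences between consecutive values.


First value: 17
Deltas:
  36 - 17 = 19
  43 - 36 = 7
  58 - 43 = 15
  72 - 58 = 14
  82 - 72 = 10


Delta encoded: [17, 19, 7, 15, 14, 10]


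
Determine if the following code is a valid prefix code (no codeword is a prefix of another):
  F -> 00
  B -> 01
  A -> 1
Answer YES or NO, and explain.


Checking each pair (does one codeword prefix another?):
  F='00' vs B='01': no prefix
  F='00' vs A='1': no prefix
  B='01' vs F='00': no prefix
  B='01' vs A='1': no prefix
  A='1' vs F='00': no prefix
  A='1' vs B='01': no prefix
No violation found over all pairs.

YES -- this is a valid prefix code. No codeword is a prefix of any other codeword.


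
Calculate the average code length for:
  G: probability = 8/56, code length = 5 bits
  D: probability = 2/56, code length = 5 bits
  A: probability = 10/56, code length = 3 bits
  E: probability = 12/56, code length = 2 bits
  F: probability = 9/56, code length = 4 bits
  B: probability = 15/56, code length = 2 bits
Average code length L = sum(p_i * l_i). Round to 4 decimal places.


Weighted contributions p_i * l_i:
  G: (8/56) * 5 = 40/56
  D: (2/56) * 5 = 10/56
  A: (10/56) * 3 = 30/56
  E: (12/56) * 2 = 24/56
  F: (9/56) * 4 = 36/56
  B: (15/56) * 2 = 30/56
Sum = (40 + 10 + 30 + 24 + 36 + 30)/56 = 170/56

L = 170/56 = 3.0357 bits/symbol


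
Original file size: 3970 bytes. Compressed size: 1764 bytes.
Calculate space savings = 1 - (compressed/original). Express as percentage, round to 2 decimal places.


ratio = compressed/original = 1764/3970 = 0.444332
savings = 1 - ratio = 1 - 0.444332 = 0.555668
as a percentage: 0.555668 * 100 = 55.57%

Space savings = 1 - 1764/3970 = 55.57%


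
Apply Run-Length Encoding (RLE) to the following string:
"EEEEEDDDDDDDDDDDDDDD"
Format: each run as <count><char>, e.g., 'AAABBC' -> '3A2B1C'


Scanning runs left to right:
  i=0: run of 'E' x 5 -> '5E'
  i=5: run of 'D' x 15 -> '15D'

RLE = 5E15D


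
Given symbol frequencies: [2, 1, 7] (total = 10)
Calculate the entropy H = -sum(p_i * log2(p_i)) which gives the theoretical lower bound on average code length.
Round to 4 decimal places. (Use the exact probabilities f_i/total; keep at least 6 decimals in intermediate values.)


Per-symbol terms -p_i * log2(p_i) with p_i = f_i/10:
  p = 2/10 = 0.200000: log2(p) = -2.321928, -p*log2(p) = 0.464386
  p = 1/10 = 0.100000: log2(p) = -3.321928, -p*log2(p) = 0.332193
  p = 7/10 = 0.700000: log2(p) = -0.514573, -p*log2(p) = 0.360201
H = 0.464386 + 0.332193 + 0.360201 = 1.156780

H = 1.1568 bits/symbol


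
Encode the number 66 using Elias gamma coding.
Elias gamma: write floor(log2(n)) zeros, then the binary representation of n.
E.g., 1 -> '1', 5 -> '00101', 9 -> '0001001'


num_bits = floor(log2(66)) + 1 = 7
leading_zeros = num_bits - 1 = 6
binary(66) = 1000010

Elias gamma(66) = '000000' + '1000010' = 0000001000010 (13 bits)


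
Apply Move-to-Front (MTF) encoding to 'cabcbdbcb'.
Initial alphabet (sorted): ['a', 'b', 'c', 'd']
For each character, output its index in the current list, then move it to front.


MTF encoding:
'c': index 2 in ['a', 'b', 'c', 'd'] -> ['c', 'a', 'b', 'd']
'a': index 1 in ['c', 'a', 'b', 'd'] -> ['a', 'c', 'b', 'd']
'b': index 2 in ['a', 'c', 'b', 'd'] -> ['b', 'a', 'c', 'd']
'c': index 2 in ['b', 'a', 'c', 'd'] -> ['c', 'b', 'a', 'd']
'b': index 1 in ['c', 'b', 'a', 'd'] -> ['b', 'c', 'a', 'd']
'd': index 3 in ['b', 'c', 'a', 'd'] -> ['d', 'b', 'c', 'a']
'b': index 1 in ['d', 'b', 'c', 'a'] -> ['b', 'd', 'c', 'a']
'c': index 2 in ['b', 'd', 'c', 'a'] -> ['c', 'b', 'd', 'a']
'b': index 1 in ['c', 'b', 'd', 'a'] -> ['b', 'c', 'd', 'a']


Output: [2, 1, 2, 2, 1, 3, 1, 2, 1]


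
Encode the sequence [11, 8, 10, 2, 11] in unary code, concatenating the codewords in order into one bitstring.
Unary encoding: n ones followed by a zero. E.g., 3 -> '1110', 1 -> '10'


Encode each number as n ones followed by a terminating 0:
  11 -> 111111111110 (12 bits)
  8 -> 111111110 (9 bits)
  10 -> 11111111110 (11 bits)
  2 -> 110 (3 bits)
  11 -> 111111111110 (12 bits)
Total length = 12 + 9 + 11 + 3 + 12 = 47 bits.

Unary([11, 8, 10, 2, 11]) = 11111111111011111111011111111110110111111111110 (47 bits)


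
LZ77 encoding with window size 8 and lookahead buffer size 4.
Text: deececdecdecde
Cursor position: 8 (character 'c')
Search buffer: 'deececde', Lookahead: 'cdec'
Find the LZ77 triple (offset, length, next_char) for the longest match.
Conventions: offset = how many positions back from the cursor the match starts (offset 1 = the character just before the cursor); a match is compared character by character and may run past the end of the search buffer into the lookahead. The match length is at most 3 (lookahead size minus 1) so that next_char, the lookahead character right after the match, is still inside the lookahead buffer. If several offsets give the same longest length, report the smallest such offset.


Try each offset into the search buffer:
  offset=1 (pos 7, char 'e'): match length 0
  offset=2 (pos 6, char 'd'): match length 0
  offset=3 (pos 5, char 'c'): match length 3
  offset=4 (pos 4, char 'e'): match length 0
  offset=5 (pos 3, char 'c'): match length 1
  offset=6 (pos 2, char 'e'): match length 0
  offset=7 (pos 1, char 'e'): match length 0
  offset=8 (pos 0, char 'd'): match length 0
Longest match has length 3 at offset 3.
next_char = character at position 8 + 3 = 11 -> 'c'

Best match: offset=3, length=3 (matching 'cde' starting at position 5)
LZ77 triple: (3, 3, 'c')


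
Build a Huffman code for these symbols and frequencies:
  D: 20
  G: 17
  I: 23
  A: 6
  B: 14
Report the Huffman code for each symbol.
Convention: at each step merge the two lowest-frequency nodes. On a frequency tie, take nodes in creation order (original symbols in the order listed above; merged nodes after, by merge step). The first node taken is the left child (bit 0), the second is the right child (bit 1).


Huffman tree construction:
Step 1: Merge A(6) + B(14) = 20
Step 2: Merge G(17) + D(20) = 37
Step 3: Merge (A+B)(20) + I(23) = 43
Step 4: Merge (G+D)(37) + ((A+B)+I)(43) = 80
Read each symbol's code off the tree from the root (left child = 0, right child = 1).

Codes:
  D: 01 (length 2)
  G: 00 (length 2)
  I: 11 (length 2)
  A: 100 (length 3)
  B: 101 (length 3)
Average code length: 180/80 = 2.2500 bits/symbol


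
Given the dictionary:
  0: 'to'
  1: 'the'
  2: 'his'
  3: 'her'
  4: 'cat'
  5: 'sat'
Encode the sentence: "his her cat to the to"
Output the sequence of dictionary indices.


Look up each word in the dictionary:
  'his' -> 2
  'her' -> 3
  'cat' -> 4
  'to' -> 0
  'the' -> 1
  'to' -> 0

Encoded: [2, 3, 4, 0, 1, 0]


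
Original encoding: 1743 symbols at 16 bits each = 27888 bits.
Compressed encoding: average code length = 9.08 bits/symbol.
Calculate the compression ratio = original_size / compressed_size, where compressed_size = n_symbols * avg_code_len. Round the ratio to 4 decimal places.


original_size = n_symbols * orig_bits = 1743 * 16 = 27888 bits
compressed_size = n_symbols * avg_code_len = 1743 * 9.08 = 15826.44 bits
ratio = original_size / compressed_size = 27888 / 15826.44 = 1.7621

Compression ratio = 1.7621


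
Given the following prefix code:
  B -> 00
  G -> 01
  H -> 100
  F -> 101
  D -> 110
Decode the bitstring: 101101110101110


Decoding step by step:
Bits 101 -> F
Bits 101 -> F
Bits 110 -> D
Bits 101 -> F
Bits 110 -> D


Decoded message: FFDFD


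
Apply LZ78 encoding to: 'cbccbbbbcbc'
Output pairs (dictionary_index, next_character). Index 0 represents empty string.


LZ78 encoding steps:
Dictionary: {0: ''}
Step 1: w='' (idx 0), next='c' -> output (0, 'c'), add 'c' as idx 1
Step 2: w='' (idx 0), next='b' -> output (0, 'b'), add 'b' as idx 2
Step 3: w='c' (idx 1), next='c' -> output (1, 'c'), add 'cc' as idx 3
Step 4: w='b' (idx 2), next='b' -> output (2, 'b'), add 'bb' as idx 4
Step 5: w='bb' (idx 4), next='c' -> output (4, 'c'), add 'bbc' as idx 5
Step 6: w='b' (idx 2), next='c' -> output (2, 'c'), add 'bc' as idx 6


Encoded: [(0, 'c'), (0, 'b'), (1, 'c'), (2, 'b'), (4, 'c'), (2, 'c')]


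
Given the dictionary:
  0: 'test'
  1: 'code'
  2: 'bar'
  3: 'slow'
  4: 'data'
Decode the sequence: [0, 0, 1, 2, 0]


Look up each index in the dictionary:
  0 -> 'test'
  0 -> 'test'
  1 -> 'code'
  2 -> 'bar'
  0 -> 'test'

Decoded: "test test code bar test"


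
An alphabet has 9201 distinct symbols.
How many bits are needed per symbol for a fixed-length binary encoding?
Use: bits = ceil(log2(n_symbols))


log2(9201) = 13.1676
Bracket: 2^13 = 8192 < 9201 <= 2^14 = 16384
So ceil(log2(9201)) = 14

bits = ceil(log2(9201)) = ceil(13.1676) = 14 bits


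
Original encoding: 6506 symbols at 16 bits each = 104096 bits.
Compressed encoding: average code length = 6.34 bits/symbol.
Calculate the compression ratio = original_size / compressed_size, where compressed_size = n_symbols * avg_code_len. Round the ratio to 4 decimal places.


original_size = n_symbols * orig_bits = 6506 * 16 = 104096 bits
compressed_size = n_symbols * avg_code_len = 6506 * 6.34 = 41248.04 bits
ratio = original_size / compressed_size = 104096 / 41248.04 = 2.5237

Compression ratio = 2.5237


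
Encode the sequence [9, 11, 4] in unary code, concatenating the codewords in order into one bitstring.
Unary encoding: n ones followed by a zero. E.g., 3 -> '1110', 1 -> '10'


Encode each number as n ones followed by a terminating 0:
  9 -> 1111111110 (10 bits)
  11 -> 111111111110 (12 bits)
  4 -> 11110 (5 bits)
Total length = 10 + 12 + 5 = 27 bits.

Unary([9, 11, 4]) = 111111111011111111111011110 (27 bits)


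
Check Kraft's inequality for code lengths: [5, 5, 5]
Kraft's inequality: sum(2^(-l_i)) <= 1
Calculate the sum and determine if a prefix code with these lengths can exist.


Sum = 2^(-5) + 2^(-5) + 2^(-5)
    = 0.03125 + 0.03125 + 0.03125
    = 3/32 = 0.09375
Since 0.09375 <= 1, Kraft's inequality IS satisfied.
A prefix code with these lengths CAN exist.

Kraft sum = 0.09375. Satisfied.


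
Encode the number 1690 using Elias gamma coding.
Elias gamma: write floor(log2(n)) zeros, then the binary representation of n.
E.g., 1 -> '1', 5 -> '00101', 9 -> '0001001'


num_bits = floor(log2(1690)) + 1 = 11
leading_zeros = num_bits - 1 = 10
binary(1690) = 11010011010

Elias gamma(1690) = '0000000000' + '11010011010' = 000000000011010011010 (21 bits)


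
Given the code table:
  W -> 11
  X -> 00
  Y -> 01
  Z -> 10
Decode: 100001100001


Decoding:
10 -> Z
00 -> X
01 -> Y
10 -> Z
00 -> X
01 -> Y


Result: ZXYZXY


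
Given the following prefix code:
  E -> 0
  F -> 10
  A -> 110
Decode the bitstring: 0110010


Decoding step by step:
Bits 0 -> E
Bits 110 -> A
Bits 0 -> E
Bits 10 -> F


Decoded message: EAEF


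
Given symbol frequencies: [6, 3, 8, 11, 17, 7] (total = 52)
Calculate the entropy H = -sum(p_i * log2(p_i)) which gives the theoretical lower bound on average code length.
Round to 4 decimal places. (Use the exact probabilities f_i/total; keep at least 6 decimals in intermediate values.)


Per-symbol terms -p_i * log2(p_i) with p_i = f_i/52:
  p = 6/52 = 0.115385: log2(p) = -3.115477, -p*log2(p) = 0.359478
  p = 3/52 = 0.057692: log2(p) = -4.115477, -p*log2(p) = 0.237431
  p = 8/52 = 0.153846: log2(p) = -2.700440, -p*log2(p) = 0.415452
  p = 11/52 = 0.211538: log2(p) = -2.241008, -p*log2(p) = 0.474059
  p = 17/52 = 0.326923: log2(p) = -1.612977, -p*log2(p) = 0.527319
  p = 7/52 = 0.134615: log2(p) = -2.893085, -p*log2(p) = 0.389454
H = 0.359478 + 0.237431 + 0.415452 + 0.474059 + 0.527319 + 0.389454 = 2.403193

H = 2.4032 bits/symbol


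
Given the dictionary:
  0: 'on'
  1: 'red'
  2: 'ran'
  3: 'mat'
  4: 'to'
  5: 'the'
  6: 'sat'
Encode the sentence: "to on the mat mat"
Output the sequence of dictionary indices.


Look up each word in the dictionary:
  'to' -> 4
  'on' -> 0
  'the' -> 5
  'mat' -> 3
  'mat' -> 3

Encoded: [4, 0, 5, 3, 3]


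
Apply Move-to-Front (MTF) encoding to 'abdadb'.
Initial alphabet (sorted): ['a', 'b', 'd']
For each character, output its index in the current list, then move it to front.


MTF encoding:
'a': index 0 in ['a', 'b', 'd'] -> ['a', 'b', 'd']
'b': index 1 in ['a', 'b', 'd'] -> ['b', 'a', 'd']
'd': index 2 in ['b', 'a', 'd'] -> ['d', 'b', 'a']
'a': index 2 in ['d', 'b', 'a'] -> ['a', 'd', 'b']
'd': index 1 in ['a', 'd', 'b'] -> ['d', 'a', 'b']
'b': index 2 in ['d', 'a', 'b'] -> ['b', 'd', 'a']


Output: [0, 1, 2, 2, 1, 2]


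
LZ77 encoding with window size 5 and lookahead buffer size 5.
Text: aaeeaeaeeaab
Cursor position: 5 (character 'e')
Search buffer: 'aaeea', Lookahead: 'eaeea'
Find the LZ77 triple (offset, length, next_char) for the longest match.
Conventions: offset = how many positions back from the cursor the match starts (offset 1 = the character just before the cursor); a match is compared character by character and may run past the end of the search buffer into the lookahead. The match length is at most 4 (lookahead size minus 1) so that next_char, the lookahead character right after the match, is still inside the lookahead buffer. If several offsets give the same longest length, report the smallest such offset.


Try each offset into the search buffer:
  offset=1 (pos 4, char 'a'): match length 0
  offset=2 (pos 3, char 'e'): match length 3
  offset=3 (pos 2, char 'e'): match length 1
  offset=4 (pos 1, char 'a'): match length 0
  offset=5 (pos 0, char 'a'): match length 0
Longest match has length 3 at offset 2.
next_char = character at position 5 + 3 = 8 -> 'e'

Best match: offset=2, length=3 (matching 'eae' starting at position 3)
LZ77 triple: (2, 3, 'e')


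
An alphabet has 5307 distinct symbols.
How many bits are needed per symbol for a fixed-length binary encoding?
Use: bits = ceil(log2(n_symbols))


log2(5307) = 12.3737
Bracket: 2^12 = 4096 < 5307 <= 2^13 = 8192
So ceil(log2(5307)) = 13

bits = ceil(log2(5307)) = ceil(12.3737) = 13 bits


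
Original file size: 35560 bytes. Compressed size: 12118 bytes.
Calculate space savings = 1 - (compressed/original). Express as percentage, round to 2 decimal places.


ratio = compressed/original = 12118/35560 = 0.340776
savings = 1 - ratio = 1 - 0.340776 = 0.659224
as a percentage: 0.659224 * 100 = 65.92%

Space savings = 1 - 12118/35560 = 65.92%


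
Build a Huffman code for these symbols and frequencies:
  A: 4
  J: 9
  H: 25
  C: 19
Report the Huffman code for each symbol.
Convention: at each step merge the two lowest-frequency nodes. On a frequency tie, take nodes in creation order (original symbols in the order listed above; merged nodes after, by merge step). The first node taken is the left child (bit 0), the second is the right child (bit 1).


Huffman tree construction:
Step 1: Merge A(4) + J(9) = 13
Step 2: Merge (A+J)(13) + C(19) = 32
Step 3: Merge H(25) + ((A+J)+C)(32) = 57
Read each symbol's code off the tree from the root (left child = 0, right child = 1).

Codes:
  A: 100 (length 3)
  J: 101 (length 3)
  H: 0 (length 1)
  C: 11 (length 2)
Average code length: 102/57 = 1.7895 bits/symbol


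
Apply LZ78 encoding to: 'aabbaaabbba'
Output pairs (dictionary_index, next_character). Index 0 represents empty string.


LZ78 encoding steps:
Dictionary: {0: ''}
Step 1: w='' (idx 0), next='a' -> output (0, 'a'), add 'a' as idx 1
Step 2: w='a' (idx 1), next='b' -> output (1, 'b'), add 'ab' as idx 2
Step 3: w='' (idx 0), next='b' -> output (0, 'b'), add 'b' as idx 3
Step 4: w='a' (idx 1), next='a' -> output (1, 'a'), add 'aa' as idx 4
Step 5: w='ab' (idx 2), next='b' -> output (2, 'b'), add 'abb' as idx 5
Step 6: w='b' (idx 3), next='a' -> output (3, 'a'), add 'ba' as idx 6


Encoded: [(0, 'a'), (1, 'b'), (0, 'b'), (1, 'a'), (2, 'b'), (3, 'a')]


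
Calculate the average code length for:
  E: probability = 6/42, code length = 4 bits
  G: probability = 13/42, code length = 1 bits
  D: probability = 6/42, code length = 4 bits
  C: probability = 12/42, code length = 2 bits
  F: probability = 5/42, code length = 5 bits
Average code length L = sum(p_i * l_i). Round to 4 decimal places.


Weighted contributions p_i * l_i:
  E: (6/42) * 4 = 24/42
  G: (13/42) * 1 = 13/42
  D: (6/42) * 4 = 24/42
  C: (12/42) * 2 = 24/42
  F: (5/42) * 5 = 25/42
Sum = (24 + 13 + 24 + 24 + 25)/42 = 110/42

L = 110/42 = 2.6190 bits/symbol


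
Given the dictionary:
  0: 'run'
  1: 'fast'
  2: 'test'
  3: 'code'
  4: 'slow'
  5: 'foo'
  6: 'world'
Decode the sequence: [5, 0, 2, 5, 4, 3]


Look up each index in the dictionary:
  5 -> 'foo'
  0 -> 'run'
  2 -> 'test'
  5 -> 'foo'
  4 -> 'slow'
  3 -> 'code'

Decoded: "foo run test foo slow code"


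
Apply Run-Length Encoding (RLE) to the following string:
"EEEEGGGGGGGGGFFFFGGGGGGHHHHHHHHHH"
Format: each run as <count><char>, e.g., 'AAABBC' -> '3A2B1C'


Scanning runs left to right:
  i=0: run of 'E' x 4 -> '4E'
  i=4: run of 'G' x 9 -> '9G'
  i=13: run of 'F' x 4 -> '4F'
  i=17: run of 'G' x 6 -> '6G'
  i=23: run of 'H' x 10 -> '10H'

RLE = 4E9G4F6G10H


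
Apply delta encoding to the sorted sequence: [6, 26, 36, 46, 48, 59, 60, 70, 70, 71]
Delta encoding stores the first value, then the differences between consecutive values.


First value: 6
Deltas:
  26 - 6 = 20
  36 - 26 = 10
  46 - 36 = 10
  48 - 46 = 2
  59 - 48 = 11
  60 - 59 = 1
  70 - 60 = 10
  70 - 70 = 0
  71 - 70 = 1


Delta encoded: [6, 20, 10, 10, 2, 11, 1, 10, 0, 1]


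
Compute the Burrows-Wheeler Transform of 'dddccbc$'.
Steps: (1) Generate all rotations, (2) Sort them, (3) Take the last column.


Rotations (sorted):
  0: $dddccbc -> last char: c
  1: bc$dddcc -> last char: c
  2: c$dddccb -> last char: b
  3: cbc$dddc -> last char: c
  4: ccbc$ddd -> last char: d
  5: dccbc$dd -> last char: d
  6: ddccbc$d -> last char: d
  7: dddccbc$ -> last char: $


BWT = ccbcddd$


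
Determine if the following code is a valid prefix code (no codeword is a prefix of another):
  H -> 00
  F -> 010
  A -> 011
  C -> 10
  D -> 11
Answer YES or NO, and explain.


Checking each pair (does one codeword prefix another?):
  H='00' vs F='010': no prefix
  H='00' vs A='011': no prefix
  H='00' vs C='10': no prefix
  H='00' vs D='11': no prefix
  F='010' vs H='00': no prefix
  F='010' vs A='011': no prefix
  F='010' vs C='10': no prefix
  F='010' vs D='11': no prefix
  A='011' vs H='00': no prefix
  A='011' vs F='010': no prefix
  A='011' vs C='10': no prefix
  A='011' vs D='11': no prefix
  C='10' vs H='00': no prefix
  C='10' vs F='010': no prefix
  C='10' vs A='011': no prefix
  C='10' vs D='11': no prefix
  D='11' vs H='00': no prefix
  D='11' vs F='010': no prefix
  D='11' vs A='011': no prefix
  D='11' vs C='10': no prefix
No violation found over all pairs.

YES -- this is a valid prefix code. No codeword is a prefix of any other codeword.
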